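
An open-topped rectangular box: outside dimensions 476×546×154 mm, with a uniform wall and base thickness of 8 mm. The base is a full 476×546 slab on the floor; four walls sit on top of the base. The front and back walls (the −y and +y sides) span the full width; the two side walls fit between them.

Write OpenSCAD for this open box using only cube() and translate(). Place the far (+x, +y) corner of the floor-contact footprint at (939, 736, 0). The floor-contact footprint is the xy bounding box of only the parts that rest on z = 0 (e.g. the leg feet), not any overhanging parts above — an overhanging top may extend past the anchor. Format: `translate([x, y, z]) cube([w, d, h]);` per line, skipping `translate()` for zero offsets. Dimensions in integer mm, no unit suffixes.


translate([463, 190, 0]) cube([476, 546, 8]);
translate([463, 190, 8]) cube([476, 8, 146]);
translate([463, 728, 8]) cube([476, 8, 146]);
translate([463, 198, 8]) cube([8, 530, 146]);
translate([931, 198, 8]) cube([8, 530, 146]);


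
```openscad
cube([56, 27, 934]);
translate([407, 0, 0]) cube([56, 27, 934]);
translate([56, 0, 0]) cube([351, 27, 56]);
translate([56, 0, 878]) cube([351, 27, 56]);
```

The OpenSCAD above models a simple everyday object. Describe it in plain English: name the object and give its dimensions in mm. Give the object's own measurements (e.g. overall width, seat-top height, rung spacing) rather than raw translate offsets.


A rectangular picture frame lying in the x–z plane (depth along y). The opening is 351 mm wide (x) by 822 mm tall (z), surrounded by a border 56 mm wide on all four sides. The frame is 27 mm deep and is made of two full-height vertical stiles with two horizontal rails fitted between them.


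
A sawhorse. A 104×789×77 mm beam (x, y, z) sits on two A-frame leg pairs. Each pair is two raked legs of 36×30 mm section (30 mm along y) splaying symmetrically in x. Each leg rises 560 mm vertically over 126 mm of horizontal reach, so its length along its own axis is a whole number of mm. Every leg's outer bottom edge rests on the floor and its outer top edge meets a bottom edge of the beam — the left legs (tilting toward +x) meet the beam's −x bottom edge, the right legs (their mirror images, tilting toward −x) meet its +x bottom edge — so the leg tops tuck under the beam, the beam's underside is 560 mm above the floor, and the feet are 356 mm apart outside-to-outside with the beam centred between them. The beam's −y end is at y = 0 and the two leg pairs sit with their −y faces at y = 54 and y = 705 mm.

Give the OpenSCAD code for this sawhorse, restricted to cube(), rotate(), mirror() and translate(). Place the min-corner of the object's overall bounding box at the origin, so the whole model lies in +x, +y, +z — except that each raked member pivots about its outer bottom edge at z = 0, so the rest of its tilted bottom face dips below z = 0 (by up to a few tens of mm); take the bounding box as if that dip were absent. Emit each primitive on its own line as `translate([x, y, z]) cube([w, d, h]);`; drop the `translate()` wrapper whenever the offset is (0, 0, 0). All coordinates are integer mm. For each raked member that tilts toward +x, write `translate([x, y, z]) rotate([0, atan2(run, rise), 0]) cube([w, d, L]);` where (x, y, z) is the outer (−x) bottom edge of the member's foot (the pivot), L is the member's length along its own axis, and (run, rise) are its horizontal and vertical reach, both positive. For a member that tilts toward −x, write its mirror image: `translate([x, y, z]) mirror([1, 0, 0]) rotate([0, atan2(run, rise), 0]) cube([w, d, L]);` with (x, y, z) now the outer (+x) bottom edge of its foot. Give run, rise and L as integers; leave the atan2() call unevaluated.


translate([126, 0, 560]) cube([104, 789, 77]);
translate([0, 54, 0]) rotate([0, atan2(126, 560), 0]) cube([36, 30, 574]);
translate([356, 54, 0]) mirror([1, 0, 0]) rotate([0, atan2(126, 560), 0]) cube([36, 30, 574]);
translate([0, 705, 0]) rotate([0, atan2(126, 560), 0]) cube([36, 30, 574]);
translate([356, 705, 0]) mirror([1, 0, 0]) rotate([0, atan2(126, 560), 0]) cube([36, 30, 574]);


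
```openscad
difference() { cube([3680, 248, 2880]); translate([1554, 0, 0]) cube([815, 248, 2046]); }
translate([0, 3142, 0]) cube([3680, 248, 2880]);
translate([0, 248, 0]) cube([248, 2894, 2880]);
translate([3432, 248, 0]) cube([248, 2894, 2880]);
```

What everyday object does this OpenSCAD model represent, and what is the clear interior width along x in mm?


A single room. The interior width is 3184 mm.

Four walls enclosing a rectangle with a door in the front wall — a room. Outside width 3680 minus two 248 mm walls gives 3184 mm.


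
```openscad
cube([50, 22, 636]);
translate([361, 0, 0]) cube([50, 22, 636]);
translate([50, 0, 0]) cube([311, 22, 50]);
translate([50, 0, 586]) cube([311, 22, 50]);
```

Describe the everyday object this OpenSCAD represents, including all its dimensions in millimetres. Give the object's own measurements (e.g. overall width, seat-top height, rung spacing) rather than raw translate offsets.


A rectangular picture frame lying in the x–z plane (depth along y). The opening is 311 mm wide (x) by 536 mm tall (z), surrounded by a border 50 mm wide on all four sides. The frame is 22 mm deep and is made of two full-height vertical stiles with two horizontal rails fitted between them.


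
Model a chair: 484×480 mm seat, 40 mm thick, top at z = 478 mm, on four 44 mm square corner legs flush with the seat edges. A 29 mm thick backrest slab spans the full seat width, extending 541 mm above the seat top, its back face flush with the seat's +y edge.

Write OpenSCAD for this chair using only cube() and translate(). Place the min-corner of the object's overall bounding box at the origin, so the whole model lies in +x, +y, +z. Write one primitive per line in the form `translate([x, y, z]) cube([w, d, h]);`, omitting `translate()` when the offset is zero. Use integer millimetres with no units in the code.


translate([0, 0, 438]) cube([484, 480, 40]);
cube([44, 44, 438]);
translate([440, 0, 0]) cube([44, 44, 438]);
translate([0, 436, 0]) cube([44, 44, 438]);
translate([440, 436, 0]) cube([44, 44, 438]);
translate([0, 451, 478]) cube([484, 29, 541]);


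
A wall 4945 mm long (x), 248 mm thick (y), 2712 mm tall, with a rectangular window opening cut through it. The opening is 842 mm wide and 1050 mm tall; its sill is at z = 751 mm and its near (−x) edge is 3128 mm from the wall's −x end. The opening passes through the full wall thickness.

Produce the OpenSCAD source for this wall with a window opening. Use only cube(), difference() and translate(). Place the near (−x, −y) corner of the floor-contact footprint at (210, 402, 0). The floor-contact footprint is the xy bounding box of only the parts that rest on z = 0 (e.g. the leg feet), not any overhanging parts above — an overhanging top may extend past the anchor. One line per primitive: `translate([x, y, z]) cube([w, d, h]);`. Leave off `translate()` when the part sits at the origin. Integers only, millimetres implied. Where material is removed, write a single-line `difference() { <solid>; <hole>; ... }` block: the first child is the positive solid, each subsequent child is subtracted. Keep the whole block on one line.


difference() { translate([210, 402, 0]) cube([4945, 248, 2712]); translate([3338, 402, 751]) cube([842, 248, 1050]); }


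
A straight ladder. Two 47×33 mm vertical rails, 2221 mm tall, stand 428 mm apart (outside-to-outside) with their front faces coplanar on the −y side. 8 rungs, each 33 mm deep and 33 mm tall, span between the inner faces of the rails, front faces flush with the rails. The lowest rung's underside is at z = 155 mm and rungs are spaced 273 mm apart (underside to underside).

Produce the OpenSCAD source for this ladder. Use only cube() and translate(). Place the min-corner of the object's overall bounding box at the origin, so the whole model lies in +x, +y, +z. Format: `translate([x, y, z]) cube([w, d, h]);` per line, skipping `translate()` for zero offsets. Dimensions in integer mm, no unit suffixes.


cube([47, 33, 2221]);
translate([381, 0, 0]) cube([47, 33, 2221]);
translate([47, 0, 155]) cube([334, 33, 33]);
translate([47, 0, 428]) cube([334, 33, 33]);
translate([47, 0, 701]) cube([334, 33, 33]);
translate([47, 0, 974]) cube([334, 33, 33]);
translate([47, 0, 1247]) cube([334, 33, 33]);
translate([47, 0, 1520]) cube([334, 33, 33]);
translate([47, 0, 1793]) cube([334, 33, 33]);
translate([47, 0, 2066]) cube([334, 33, 33]);


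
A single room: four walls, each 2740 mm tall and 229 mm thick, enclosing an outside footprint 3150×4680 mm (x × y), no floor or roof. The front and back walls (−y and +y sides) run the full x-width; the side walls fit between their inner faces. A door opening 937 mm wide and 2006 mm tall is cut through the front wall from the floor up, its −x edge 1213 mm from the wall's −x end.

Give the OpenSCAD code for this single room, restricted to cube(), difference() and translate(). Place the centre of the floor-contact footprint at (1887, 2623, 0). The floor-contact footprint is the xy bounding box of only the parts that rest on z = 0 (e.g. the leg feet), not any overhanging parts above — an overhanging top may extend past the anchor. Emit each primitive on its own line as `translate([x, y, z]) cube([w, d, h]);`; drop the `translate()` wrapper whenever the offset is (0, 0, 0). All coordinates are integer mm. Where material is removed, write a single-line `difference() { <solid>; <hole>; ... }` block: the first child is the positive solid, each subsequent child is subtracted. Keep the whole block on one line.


difference() { translate([312, 283, 0]) cube([3150, 229, 2740]); translate([1525, 283, 0]) cube([937, 229, 2006]); }
translate([312, 4734, 0]) cube([3150, 229, 2740]);
translate([312, 512, 0]) cube([229, 4222, 2740]);
translate([3233, 512, 0]) cube([229, 4222, 2740]);


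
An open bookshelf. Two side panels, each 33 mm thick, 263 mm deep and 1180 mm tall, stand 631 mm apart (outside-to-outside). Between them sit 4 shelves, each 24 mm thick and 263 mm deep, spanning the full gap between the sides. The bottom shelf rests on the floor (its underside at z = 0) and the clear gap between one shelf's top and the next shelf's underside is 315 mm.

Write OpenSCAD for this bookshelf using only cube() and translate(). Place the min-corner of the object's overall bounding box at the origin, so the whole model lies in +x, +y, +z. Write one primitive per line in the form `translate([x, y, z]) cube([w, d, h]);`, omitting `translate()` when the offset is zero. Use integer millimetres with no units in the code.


cube([33, 263, 1180]);
translate([598, 0, 0]) cube([33, 263, 1180]);
translate([33, 0, 0]) cube([565, 263, 24]);
translate([33, 0, 339]) cube([565, 263, 24]);
translate([33, 0, 678]) cube([565, 263, 24]);
translate([33, 0, 1017]) cube([565, 263, 24]);


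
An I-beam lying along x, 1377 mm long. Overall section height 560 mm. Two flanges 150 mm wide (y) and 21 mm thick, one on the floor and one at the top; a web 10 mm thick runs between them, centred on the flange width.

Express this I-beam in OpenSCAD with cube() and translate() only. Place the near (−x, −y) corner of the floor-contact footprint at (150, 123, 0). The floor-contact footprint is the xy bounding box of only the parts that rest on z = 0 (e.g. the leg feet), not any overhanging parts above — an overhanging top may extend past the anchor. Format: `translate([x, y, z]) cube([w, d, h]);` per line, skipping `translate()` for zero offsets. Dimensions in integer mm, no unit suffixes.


translate([150, 123, 0]) cube([1377, 150, 21]);
translate([150, 193, 21]) cube([1377, 10, 518]);
translate([150, 123, 539]) cube([1377, 150, 21]);


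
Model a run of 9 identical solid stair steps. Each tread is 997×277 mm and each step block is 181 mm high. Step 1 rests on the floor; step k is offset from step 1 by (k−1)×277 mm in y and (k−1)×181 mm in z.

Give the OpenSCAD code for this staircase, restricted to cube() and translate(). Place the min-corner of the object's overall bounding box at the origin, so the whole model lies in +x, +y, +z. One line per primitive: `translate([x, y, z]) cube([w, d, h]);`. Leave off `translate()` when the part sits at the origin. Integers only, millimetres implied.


cube([997, 277, 181]);
translate([0, 277, 181]) cube([997, 277, 181]);
translate([0, 554, 362]) cube([997, 277, 181]);
translate([0, 831, 543]) cube([997, 277, 181]);
translate([0, 1108, 724]) cube([997, 277, 181]);
translate([0, 1385, 905]) cube([997, 277, 181]);
translate([0, 1662, 1086]) cube([997, 277, 181]);
translate([0, 1939, 1267]) cube([997, 277, 181]);
translate([0, 2216, 1448]) cube([997, 277, 181]);


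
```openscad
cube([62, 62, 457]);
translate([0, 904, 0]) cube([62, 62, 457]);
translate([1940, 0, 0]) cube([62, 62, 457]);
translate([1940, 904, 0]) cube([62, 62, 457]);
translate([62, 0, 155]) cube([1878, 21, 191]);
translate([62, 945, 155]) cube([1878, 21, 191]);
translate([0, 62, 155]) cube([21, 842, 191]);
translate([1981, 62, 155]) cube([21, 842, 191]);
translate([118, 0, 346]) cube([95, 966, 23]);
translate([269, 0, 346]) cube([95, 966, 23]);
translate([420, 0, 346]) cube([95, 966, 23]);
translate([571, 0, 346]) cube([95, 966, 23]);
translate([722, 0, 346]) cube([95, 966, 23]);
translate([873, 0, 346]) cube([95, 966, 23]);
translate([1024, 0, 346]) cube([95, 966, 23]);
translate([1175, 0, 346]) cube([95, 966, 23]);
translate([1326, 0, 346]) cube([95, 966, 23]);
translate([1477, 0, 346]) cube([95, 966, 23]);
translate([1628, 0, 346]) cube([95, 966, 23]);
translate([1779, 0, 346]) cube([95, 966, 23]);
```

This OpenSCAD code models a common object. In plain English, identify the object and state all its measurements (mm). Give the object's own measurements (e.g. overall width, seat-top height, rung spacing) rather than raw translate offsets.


A bed frame 2002 mm long (x) by 966 mm wide (y). Four 62×62 mm corner posts, 457 mm tall, at the corners of the footprint. Four rails of 21 mm thickness and 191 mm height run between adjacent posts with their undersides at z = 155 mm, their outer faces flush with the outside of the frame (the two x-running rails run between the posts' inner faces; the two y-running rails run between the posts' inner faces). 12 slats, each 95 mm wide (x) and 23 mm thick, lie across the top of the two x-running rails, running the full 966 mm width of the frame in y; along x they sit between the end posts with a 56 mm gap after the −x posts and between neighbouring slats, leaving 66 mm before the +x posts.


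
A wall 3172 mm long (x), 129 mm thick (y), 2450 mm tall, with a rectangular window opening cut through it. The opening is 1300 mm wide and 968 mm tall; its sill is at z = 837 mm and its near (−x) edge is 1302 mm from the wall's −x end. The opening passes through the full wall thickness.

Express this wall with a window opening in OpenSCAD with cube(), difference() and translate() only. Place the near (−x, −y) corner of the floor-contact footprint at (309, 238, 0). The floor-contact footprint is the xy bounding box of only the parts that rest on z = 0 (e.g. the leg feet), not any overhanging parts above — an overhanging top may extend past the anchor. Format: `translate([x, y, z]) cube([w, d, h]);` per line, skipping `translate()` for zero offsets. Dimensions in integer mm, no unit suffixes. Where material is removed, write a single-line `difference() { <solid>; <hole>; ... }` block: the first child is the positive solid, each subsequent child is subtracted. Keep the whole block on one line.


difference() { translate([309, 238, 0]) cube([3172, 129, 2450]); translate([1611, 238, 837]) cube([1300, 129, 968]); }


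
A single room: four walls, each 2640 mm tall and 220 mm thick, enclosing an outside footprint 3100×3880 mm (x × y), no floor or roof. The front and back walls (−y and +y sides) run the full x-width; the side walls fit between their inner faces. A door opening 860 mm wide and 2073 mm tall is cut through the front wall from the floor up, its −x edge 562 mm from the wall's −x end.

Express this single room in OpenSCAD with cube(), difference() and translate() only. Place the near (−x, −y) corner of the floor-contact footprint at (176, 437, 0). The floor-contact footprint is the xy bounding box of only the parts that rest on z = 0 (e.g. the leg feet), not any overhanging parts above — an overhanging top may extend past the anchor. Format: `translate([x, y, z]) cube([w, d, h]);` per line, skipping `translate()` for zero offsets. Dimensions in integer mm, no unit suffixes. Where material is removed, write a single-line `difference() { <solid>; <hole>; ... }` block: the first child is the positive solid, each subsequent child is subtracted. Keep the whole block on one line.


difference() { translate([176, 437, 0]) cube([3100, 220, 2640]); translate([738, 437, 0]) cube([860, 220, 2073]); }
translate([176, 4097, 0]) cube([3100, 220, 2640]);
translate([176, 657, 0]) cube([220, 3440, 2640]);
translate([3056, 657, 0]) cube([220, 3440, 2640]);


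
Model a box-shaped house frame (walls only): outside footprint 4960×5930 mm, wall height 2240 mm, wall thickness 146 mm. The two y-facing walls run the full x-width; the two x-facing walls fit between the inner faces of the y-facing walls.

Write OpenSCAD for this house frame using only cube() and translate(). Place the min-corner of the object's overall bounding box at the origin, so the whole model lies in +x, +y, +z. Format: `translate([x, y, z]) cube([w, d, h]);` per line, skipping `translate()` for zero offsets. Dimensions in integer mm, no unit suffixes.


cube([4960, 146, 2240]);
translate([0, 5784, 0]) cube([4960, 146, 2240]);
translate([0, 146, 0]) cube([146, 5638, 2240]);
translate([4814, 146, 0]) cube([146, 5638, 2240]);


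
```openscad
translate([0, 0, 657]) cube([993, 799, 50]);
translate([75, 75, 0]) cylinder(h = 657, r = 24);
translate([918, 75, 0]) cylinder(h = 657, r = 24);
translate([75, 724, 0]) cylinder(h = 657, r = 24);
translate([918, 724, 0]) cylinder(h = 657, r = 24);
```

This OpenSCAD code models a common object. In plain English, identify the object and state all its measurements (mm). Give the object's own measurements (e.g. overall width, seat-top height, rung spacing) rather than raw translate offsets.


A table: top 993 mm (x) × 799 mm (y), 50 mm thick, upper face at z = 707 mm, on four round legs of 48 mm diameter, each leg's bounding box inset 51 mm from the nearest pair of top edges from z = 0 to the bottom of the top.


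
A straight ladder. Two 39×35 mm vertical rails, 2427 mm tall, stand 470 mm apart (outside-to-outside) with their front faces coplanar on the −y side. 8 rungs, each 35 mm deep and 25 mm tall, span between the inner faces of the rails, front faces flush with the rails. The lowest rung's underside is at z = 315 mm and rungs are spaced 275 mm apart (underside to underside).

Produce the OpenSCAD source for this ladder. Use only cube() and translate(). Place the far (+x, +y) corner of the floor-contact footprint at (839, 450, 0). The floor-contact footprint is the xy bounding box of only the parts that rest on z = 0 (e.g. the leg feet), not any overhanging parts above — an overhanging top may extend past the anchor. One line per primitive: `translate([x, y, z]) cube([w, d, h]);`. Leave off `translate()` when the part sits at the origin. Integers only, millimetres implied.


translate([369, 415, 0]) cube([39, 35, 2427]);
translate([800, 415, 0]) cube([39, 35, 2427]);
translate([408, 415, 315]) cube([392, 35, 25]);
translate([408, 415, 590]) cube([392, 35, 25]);
translate([408, 415, 865]) cube([392, 35, 25]);
translate([408, 415, 1140]) cube([392, 35, 25]);
translate([408, 415, 1415]) cube([392, 35, 25]);
translate([408, 415, 1690]) cube([392, 35, 25]);
translate([408, 415, 1965]) cube([392, 35, 25]);
translate([408, 415, 2240]) cube([392, 35, 25]);


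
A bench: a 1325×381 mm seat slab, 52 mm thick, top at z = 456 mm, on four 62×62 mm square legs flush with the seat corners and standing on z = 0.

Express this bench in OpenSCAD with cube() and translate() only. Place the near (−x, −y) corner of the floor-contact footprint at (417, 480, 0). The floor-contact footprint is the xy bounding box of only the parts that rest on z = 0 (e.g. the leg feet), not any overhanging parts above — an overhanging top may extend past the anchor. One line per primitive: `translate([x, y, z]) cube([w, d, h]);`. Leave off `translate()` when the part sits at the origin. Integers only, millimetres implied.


// leg_h = 456 − 52 = 404
translate([417, 480, 404]) cube([1325, 381, 52]);
translate([417, 480, 0]) cube([62, 62, 404]);
translate([417, 799, 0]) cube([62, 62, 404]);
translate([1680, 480, 0]) cube([62, 62, 404]);
translate([1680, 799, 0]) cube([62, 62, 404]);


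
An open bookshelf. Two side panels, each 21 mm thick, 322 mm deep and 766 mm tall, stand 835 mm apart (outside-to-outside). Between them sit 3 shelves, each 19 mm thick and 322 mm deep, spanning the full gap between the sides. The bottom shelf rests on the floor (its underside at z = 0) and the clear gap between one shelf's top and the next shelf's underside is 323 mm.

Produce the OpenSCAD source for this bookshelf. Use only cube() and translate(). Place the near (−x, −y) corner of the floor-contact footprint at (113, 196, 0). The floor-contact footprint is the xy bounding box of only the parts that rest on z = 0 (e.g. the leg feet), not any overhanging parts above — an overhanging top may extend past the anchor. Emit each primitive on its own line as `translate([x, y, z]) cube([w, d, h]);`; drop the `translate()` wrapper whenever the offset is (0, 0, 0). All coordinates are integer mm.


translate([113, 196, 0]) cube([21, 322, 766]);
translate([927, 196, 0]) cube([21, 322, 766]);
translate([134, 196, 0]) cube([793, 322, 19]);
translate([134, 196, 342]) cube([793, 322, 19]);
translate([134, 196, 684]) cube([793, 322, 19]);


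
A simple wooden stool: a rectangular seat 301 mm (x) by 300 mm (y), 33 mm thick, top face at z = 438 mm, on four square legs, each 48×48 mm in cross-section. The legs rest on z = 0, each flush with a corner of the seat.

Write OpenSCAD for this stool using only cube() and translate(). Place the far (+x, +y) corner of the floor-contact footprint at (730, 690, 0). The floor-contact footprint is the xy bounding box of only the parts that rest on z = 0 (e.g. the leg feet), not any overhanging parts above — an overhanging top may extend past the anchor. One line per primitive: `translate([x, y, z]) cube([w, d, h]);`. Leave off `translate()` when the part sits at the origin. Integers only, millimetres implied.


translate([429, 390, 405]) cube([301, 300, 33]);
translate([429, 390, 0]) cube([48, 48, 405]);
translate([682, 390, 0]) cube([48, 48, 405]);
translate([429, 642, 0]) cube([48, 48, 405]);
translate([682, 642, 0]) cube([48, 48, 405]);


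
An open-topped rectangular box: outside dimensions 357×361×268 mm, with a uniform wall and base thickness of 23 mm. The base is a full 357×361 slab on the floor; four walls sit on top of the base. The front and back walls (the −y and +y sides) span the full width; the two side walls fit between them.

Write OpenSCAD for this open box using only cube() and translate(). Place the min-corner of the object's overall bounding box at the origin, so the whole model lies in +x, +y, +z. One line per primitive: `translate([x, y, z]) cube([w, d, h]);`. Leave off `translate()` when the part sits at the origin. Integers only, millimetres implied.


cube([357, 361, 23]);
translate([0, 0, 23]) cube([357, 23, 245]);
translate([0, 338, 23]) cube([357, 23, 245]);
translate([0, 23, 23]) cube([23, 315, 245]);
translate([334, 23, 23]) cube([23, 315, 245]);


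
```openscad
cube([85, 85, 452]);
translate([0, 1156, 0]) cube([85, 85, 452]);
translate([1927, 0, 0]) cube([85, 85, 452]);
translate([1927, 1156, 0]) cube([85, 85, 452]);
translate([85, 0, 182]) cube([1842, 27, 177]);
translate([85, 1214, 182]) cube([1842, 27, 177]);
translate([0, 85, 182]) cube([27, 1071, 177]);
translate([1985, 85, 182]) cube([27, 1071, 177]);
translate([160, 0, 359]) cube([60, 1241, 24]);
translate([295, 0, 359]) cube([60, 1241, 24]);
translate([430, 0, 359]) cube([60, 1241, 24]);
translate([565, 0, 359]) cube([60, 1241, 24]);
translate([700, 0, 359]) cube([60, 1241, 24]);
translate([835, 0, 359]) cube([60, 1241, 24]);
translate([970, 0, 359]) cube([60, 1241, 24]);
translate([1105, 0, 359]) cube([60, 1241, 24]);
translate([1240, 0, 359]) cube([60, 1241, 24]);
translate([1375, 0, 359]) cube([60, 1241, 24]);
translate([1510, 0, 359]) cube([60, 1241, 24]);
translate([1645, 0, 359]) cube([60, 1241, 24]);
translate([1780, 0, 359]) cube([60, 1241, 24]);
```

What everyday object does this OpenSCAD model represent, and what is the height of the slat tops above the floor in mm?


A bed frame. The slat-top height is 383 mm.

Four posts, four rails, and a row of slats — a bed frame. Slats sit on the rails at z = 182 + 177 = 359; with slat thickness 24, the top is 383 mm.


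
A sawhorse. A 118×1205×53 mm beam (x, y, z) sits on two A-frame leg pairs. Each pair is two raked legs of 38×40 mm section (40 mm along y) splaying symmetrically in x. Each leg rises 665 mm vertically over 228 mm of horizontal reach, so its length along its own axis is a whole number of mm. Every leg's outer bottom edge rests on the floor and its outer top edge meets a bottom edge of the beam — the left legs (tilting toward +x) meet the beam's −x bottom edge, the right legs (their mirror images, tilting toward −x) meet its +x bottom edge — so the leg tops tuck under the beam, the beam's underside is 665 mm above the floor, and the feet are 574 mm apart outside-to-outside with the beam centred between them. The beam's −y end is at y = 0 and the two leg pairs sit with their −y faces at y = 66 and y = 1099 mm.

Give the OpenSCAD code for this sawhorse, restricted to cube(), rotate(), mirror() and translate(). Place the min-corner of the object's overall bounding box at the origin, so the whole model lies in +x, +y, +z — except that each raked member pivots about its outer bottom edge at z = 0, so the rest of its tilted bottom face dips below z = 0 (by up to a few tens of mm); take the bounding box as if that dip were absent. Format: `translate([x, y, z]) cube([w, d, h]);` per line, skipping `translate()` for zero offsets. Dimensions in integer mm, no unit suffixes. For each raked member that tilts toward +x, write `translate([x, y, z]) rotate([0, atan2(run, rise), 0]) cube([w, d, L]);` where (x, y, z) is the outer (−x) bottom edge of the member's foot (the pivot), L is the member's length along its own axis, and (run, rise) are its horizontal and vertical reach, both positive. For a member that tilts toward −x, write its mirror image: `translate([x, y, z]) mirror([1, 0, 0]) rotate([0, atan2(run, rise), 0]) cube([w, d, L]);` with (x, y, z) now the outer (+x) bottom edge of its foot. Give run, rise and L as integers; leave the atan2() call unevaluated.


translate([228, 0, 665]) cube([118, 1205, 53]);
translate([0, 66, 0]) rotate([0, atan2(228, 665), 0]) cube([38, 40, 703]);
translate([574, 66, 0]) mirror([1, 0, 0]) rotate([0, atan2(228, 665), 0]) cube([38, 40, 703]);
translate([0, 1099, 0]) rotate([0, atan2(228, 665), 0]) cube([38, 40, 703]);
translate([574, 1099, 0]) mirror([1, 0, 0]) rotate([0, atan2(228, 665), 0]) cube([38, 40, 703]);


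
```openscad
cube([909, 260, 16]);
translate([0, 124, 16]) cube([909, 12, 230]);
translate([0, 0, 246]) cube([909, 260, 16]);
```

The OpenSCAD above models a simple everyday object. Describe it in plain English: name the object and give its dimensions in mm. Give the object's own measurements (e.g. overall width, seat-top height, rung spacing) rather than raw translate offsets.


An I-beam lying along x, 909 mm long. Overall section height 262 mm. Two flanges 260 mm wide (y) and 16 mm thick, one on the floor and one at the top; a web 12 mm thick runs between them, centred on the flange width.


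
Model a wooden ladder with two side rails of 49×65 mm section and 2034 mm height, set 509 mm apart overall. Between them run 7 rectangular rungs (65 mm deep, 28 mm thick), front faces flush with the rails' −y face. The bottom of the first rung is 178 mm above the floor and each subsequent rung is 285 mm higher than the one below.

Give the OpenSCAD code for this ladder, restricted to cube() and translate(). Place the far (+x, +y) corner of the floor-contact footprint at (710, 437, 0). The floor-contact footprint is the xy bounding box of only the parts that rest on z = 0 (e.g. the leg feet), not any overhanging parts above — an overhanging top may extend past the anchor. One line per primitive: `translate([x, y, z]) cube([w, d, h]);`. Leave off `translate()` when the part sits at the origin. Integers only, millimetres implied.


translate([201, 372, 0]) cube([49, 65, 2034]);
translate([661, 372, 0]) cube([49, 65, 2034]);
translate([250, 372, 178]) cube([411, 65, 28]);
translate([250, 372, 463]) cube([411, 65, 28]);
translate([250, 372, 748]) cube([411, 65, 28]);
translate([250, 372, 1033]) cube([411, 65, 28]);
translate([250, 372, 1318]) cube([411, 65, 28]);
translate([250, 372, 1603]) cube([411, 65, 28]);
translate([250, 372, 1888]) cube([411, 65, 28]);


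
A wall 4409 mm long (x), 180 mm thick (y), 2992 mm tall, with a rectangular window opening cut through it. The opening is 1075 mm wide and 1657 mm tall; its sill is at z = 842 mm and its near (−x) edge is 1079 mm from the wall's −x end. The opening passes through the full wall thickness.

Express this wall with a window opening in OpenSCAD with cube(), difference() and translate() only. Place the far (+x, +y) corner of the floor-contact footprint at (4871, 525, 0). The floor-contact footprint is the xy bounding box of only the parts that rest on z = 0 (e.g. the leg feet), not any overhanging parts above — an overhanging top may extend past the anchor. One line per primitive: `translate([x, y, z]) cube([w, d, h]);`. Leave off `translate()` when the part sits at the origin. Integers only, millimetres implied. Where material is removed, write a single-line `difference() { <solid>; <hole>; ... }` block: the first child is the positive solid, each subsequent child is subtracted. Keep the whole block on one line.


difference() { translate([462, 345, 0]) cube([4409, 180, 2992]); translate([1541, 345, 842]) cube([1075, 180, 1657]); }


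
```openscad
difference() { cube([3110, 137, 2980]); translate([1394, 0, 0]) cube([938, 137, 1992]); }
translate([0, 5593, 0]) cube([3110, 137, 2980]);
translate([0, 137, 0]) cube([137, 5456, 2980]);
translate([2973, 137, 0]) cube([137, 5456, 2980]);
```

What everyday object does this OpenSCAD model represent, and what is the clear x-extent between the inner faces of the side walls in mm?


A single room. The interior width is 2836 mm.

Four walls enclosing a rectangle with a door in the front wall — a room. Outside width 3110 minus two 137 mm walls gives 2836 mm.


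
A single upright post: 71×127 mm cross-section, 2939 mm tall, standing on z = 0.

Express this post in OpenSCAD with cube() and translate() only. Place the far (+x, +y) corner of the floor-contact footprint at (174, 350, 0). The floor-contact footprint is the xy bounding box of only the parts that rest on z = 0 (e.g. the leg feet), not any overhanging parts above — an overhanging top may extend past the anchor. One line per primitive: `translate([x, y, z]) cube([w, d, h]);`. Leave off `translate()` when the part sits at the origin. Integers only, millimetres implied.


translate([103, 223, 0]) cube([71, 127, 2939]);


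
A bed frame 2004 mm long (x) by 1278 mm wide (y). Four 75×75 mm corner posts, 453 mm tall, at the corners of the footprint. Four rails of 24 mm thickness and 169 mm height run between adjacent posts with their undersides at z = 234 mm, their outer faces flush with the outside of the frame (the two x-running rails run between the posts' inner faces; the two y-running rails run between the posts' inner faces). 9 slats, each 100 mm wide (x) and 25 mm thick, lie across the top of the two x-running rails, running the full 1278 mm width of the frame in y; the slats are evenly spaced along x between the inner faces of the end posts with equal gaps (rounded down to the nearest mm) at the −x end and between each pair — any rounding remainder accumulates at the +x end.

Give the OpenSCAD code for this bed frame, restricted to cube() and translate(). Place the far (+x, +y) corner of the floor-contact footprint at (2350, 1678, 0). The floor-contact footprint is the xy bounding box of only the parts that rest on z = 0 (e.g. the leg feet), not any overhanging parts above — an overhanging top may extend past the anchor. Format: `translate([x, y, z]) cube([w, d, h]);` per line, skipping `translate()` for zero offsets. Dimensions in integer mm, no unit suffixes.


// slat z = rail_z + rail_h = 234 + 169 = 403
// slat gap = ⌊(1854 − 9·100) / 10⌋ = 95
translate([346, 400, 0]) cube([75, 75, 453]);
translate([346, 1603, 0]) cube([75, 75, 453]);
translate([2275, 400, 0]) cube([75, 75, 453]);
translate([2275, 1603, 0]) cube([75, 75, 453]);
translate([421, 400, 234]) cube([1854, 24, 169]);
translate([421, 1654, 234]) cube([1854, 24, 169]);
translate([346, 475, 234]) cube([24, 1128, 169]);
translate([2326, 475, 234]) cube([24, 1128, 169]);
translate([516, 400, 403]) cube([100, 1278, 25]);
translate([711, 400, 403]) cube([100, 1278, 25]);
translate([906, 400, 403]) cube([100, 1278, 25]);
translate([1101, 400, 403]) cube([100, 1278, 25]);
translate([1296, 400, 403]) cube([100, 1278, 25]);
translate([1491, 400, 403]) cube([100, 1278, 25]);
translate([1686, 400, 403]) cube([100, 1278, 25]);
translate([1881, 400, 403]) cube([100, 1278, 25]);
translate([2076, 400, 403]) cube([100, 1278, 25]);


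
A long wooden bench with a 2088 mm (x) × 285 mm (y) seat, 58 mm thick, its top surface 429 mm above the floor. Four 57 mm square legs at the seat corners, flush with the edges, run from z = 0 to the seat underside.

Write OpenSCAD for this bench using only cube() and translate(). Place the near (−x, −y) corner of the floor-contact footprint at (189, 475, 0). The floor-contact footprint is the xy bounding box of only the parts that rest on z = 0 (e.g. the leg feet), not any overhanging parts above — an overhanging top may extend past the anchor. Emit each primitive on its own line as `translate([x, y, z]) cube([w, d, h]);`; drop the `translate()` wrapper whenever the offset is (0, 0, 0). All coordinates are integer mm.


translate([189, 475, 371]) cube([2088, 285, 58]);
translate([189, 475, 0]) cube([57, 57, 371]);
translate([189, 703, 0]) cube([57, 57, 371]);
translate([2220, 475, 0]) cube([57, 57, 371]);
translate([2220, 703, 0]) cube([57, 57, 371]);


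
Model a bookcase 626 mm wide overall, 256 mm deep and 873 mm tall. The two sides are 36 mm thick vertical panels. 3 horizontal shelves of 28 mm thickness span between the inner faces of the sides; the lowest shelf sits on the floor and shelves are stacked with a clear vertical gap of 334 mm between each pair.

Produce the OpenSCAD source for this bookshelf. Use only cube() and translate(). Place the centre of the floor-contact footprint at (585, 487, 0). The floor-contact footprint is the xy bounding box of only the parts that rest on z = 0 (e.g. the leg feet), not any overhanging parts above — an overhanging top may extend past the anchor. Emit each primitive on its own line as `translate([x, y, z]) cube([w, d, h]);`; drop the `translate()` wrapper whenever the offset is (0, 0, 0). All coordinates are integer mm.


translate([272, 359, 0]) cube([36, 256, 873]);
translate([862, 359, 0]) cube([36, 256, 873]);
translate([308, 359, 0]) cube([554, 256, 28]);
translate([308, 359, 362]) cube([554, 256, 28]);
translate([308, 359, 724]) cube([554, 256, 28]);


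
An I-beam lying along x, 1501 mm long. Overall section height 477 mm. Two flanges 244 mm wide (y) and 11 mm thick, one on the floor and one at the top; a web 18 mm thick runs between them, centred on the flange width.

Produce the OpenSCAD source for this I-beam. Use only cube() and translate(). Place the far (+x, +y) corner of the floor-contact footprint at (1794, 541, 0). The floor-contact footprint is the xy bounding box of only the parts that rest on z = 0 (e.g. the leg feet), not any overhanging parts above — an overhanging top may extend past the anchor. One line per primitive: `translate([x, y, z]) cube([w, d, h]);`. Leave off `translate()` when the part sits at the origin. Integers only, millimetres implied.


translate([293, 297, 0]) cube([1501, 244, 11]);
translate([293, 410, 11]) cube([1501, 18, 455]);
translate([293, 297, 466]) cube([1501, 244, 11]);


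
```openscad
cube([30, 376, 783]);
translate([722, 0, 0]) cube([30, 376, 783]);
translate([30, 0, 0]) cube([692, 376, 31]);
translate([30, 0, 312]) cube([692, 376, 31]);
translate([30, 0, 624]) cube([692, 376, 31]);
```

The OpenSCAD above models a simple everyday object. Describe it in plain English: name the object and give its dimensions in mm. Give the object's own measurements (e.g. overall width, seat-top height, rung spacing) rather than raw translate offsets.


An open bookshelf. Two side panels, each 30 mm thick, 376 mm deep and 783 mm tall, stand 752 mm apart (outside-to-outside). Between them sit 3 shelves, each 31 mm thick and 376 mm deep, spanning the full gap between the sides. The bottom shelf rests on the floor (its underside at z = 0) and the clear gap between one shelf's top and the next shelf's underside is 281 mm.


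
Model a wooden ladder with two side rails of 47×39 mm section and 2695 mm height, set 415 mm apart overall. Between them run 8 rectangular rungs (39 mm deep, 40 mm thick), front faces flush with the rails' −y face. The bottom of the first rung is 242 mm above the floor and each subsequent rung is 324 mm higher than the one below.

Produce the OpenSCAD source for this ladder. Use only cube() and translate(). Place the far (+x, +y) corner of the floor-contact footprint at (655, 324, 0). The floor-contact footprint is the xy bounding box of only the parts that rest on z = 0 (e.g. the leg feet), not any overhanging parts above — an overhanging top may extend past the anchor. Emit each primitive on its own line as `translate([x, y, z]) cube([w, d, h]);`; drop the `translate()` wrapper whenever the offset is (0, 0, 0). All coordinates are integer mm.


translate([240, 285, 0]) cube([47, 39, 2695]);
translate([608, 285, 0]) cube([47, 39, 2695]);
translate([287, 285, 242]) cube([321, 39, 40]);
translate([287, 285, 566]) cube([321, 39, 40]);
translate([287, 285, 890]) cube([321, 39, 40]);
translate([287, 285, 1214]) cube([321, 39, 40]);
translate([287, 285, 1538]) cube([321, 39, 40]);
translate([287, 285, 1862]) cube([321, 39, 40]);
translate([287, 285, 2186]) cube([321, 39, 40]);
translate([287, 285, 2510]) cube([321, 39, 40]);


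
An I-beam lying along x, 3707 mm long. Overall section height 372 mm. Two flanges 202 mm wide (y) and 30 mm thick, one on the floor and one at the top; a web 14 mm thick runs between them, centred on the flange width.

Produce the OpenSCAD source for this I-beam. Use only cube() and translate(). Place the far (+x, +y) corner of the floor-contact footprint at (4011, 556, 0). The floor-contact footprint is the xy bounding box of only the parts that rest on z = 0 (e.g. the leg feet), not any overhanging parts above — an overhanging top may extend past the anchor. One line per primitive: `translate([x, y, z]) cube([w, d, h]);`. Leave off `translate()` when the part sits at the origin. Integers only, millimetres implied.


translate([304, 354, 0]) cube([3707, 202, 30]);
translate([304, 448, 30]) cube([3707, 14, 312]);
translate([304, 354, 342]) cube([3707, 202, 30]);


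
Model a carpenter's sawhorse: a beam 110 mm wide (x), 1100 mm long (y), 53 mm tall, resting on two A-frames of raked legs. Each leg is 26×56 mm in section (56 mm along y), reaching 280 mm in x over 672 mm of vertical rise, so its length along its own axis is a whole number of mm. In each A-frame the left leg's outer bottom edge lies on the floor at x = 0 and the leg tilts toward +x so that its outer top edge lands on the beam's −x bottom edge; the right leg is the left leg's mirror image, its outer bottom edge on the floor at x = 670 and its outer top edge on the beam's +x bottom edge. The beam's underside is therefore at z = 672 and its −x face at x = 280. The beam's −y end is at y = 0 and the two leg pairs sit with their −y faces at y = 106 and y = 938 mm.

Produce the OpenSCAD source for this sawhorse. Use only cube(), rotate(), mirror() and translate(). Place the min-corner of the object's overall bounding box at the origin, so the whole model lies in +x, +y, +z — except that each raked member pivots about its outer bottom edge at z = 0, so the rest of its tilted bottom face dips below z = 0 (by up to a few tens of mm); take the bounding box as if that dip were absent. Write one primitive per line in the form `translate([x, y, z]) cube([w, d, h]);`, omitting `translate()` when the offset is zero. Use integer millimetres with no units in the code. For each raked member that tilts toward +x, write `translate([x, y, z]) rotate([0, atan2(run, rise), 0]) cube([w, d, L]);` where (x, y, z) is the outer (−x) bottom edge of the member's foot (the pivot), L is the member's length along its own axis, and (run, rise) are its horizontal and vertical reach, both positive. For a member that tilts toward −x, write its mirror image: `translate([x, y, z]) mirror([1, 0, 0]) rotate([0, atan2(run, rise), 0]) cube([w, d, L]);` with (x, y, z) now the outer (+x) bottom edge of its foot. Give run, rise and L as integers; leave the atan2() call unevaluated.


// leg length = √(280² + 672²) = 728
// right-leg outer foot x = 2·280 + 110 = 670
// beam min-corner = (280, 0, 672)
translate([280, 0, 672]) cube([110, 1100, 53]);
translate([0, 106, 0]) rotate([0, atan2(280, 672), 0]) cube([26, 56, 728]);
translate([670, 106, 0]) mirror([1, 0, 0]) rotate([0, atan2(280, 672), 0]) cube([26, 56, 728]);
translate([0, 938, 0]) rotate([0, atan2(280, 672), 0]) cube([26, 56, 728]);
translate([670, 938, 0]) mirror([1, 0, 0]) rotate([0, atan2(280, 672), 0]) cube([26, 56, 728]);
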